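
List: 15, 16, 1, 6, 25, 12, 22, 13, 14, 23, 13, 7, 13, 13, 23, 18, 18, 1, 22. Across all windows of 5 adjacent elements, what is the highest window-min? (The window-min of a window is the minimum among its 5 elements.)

13

(15, 16, 1, 6, 25) → min 1
(16, 1, 6, 25, 12) → min 1
(1, 6, 25, 12, 22) → min 1
(6, 25, 12, 22, 13) → min 6
(25, 12, 22, 13, 14) → min 12
(12, 22, 13, 14, 23) → min 12
(22, 13, 14, 23, 13) → min 13
(13, 14, 23, 13, 7) → min 7
(14, 23, 13, 7, 13) → min 7
(23, 13, 7, 13, 13) → min 7
(13, 7, 13, 13, 23) → min 7
(7, 13, 13, 23, 18) → min 7
(13, 13, 23, 18, 18) → min 13
(13, 23, 18, 18, 1) → min 1
(23, 18, 18, 1, 22) → min 1
Highest of these is 13.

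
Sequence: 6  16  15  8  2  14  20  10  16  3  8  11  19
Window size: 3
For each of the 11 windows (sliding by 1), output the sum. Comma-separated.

[6, 16, 15] → sum 37
[16, 15, 8] → sum 39
[15, 8, 2] → sum 25
[8, 2, 14] → sum 24
[2, 14, 20] → sum 36
[14, 20, 10] → sum 44
[20, 10, 16] → sum 46
[10, 16, 3] → sum 29
[16, 3, 8] → sum 27
[3, 8, 11] → sum 22
[8, 11, 19] → sum 38

37, 39, 25, 24, 36, 44, 46, 29, 27, 22, 38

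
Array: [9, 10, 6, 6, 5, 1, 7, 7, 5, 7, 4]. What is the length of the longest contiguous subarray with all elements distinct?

add 9: [9] len 1
add 10: [9, 10] len 2
add 6: [9, 10, 6] len 3
add 6 (repeat 6, move left end past it): [6] len 1
add 5: [6, 5] len 2
add 1: [6, 5, 1] len 3
add 7: [6, 5, 1, 7] len 4
add 7 (repeat 7, move left end past it): [7] len 1
add 5: [7, 5] len 2
add 7 (repeat 7, move left end past it): [5, 7] len 2
add 4: [5, 7, 4] len 3
Longest all-distinct length: 4.

4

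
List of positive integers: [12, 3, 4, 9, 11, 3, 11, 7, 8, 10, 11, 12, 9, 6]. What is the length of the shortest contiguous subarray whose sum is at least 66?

7

Extend right; whenever the sum reaches 66, record the length and shrink from the left:
add 12: running sum 12 < 66
add 3: running sum 15 < 66
add 4: running sum 19 < 66
add 9: running sum 28 < 66
add 11: running sum 39 < 66
add 3: running sum 42 < 66
add 11: running sum 53 < 66
add 7: running sum 60 < 66
end 8: [12, 3, 4, 9, 11, 3, 11, 7, 8] sum 68, len 9
end 9: [3, 4, 9, 11, 3, 11, 7, 8, 10] sum 66, len 9
end 10: [9, 11, 3, 11, 7, 8, 10, 11] sum 70, len 8
end 11: [11, 3, 11, 7, 8, 10, 11, 12] sum 73, len 8
end 12: [11, 7, 8, 10, 11, 12, 9] sum 68, len 7
end 13: [11, 7, 8, 10, 11, 12, 9, 6] sum 74, len 8
Shortest qualifying length: 7.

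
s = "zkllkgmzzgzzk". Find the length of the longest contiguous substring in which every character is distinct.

add z: [z] len 1
add k: [z, k] len 2
add l: [z, k, l] len 3
add l (repeat l, move left end past it): [l] len 1
add k: [l, k] len 2
add g: [l, k, g] len 3
add m: [l, k, g, m] len 4
add z: [l, k, g, m, z] len 5
add z (repeat z, move left end past it): [z] len 1
add g: [z, g] len 2
add z (repeat z, move left end past it): [g, z] len 2
add z (repeat z, move left end past it): [z] len 1
add k: [z, k] len 2
Longest all-distinct length: 5.

5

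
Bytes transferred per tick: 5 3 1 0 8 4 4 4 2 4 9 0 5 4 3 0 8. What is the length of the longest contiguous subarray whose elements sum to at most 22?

6

Extend to the right; shrink from the left whenever the sum exceeds 22:
add 5: [5] sum 5, len 1
add 3: [5, 3] sum 8, len 2
add 1: [5, 3, 1] sum 9, len 3
add 0: [5, 3, 1, 0] sum 9, len 4
add 8: [5, 3, 1, 0, 8] sum 17, len 5
add 4: [5, 3, 1, 0, 8, 4] sum 21, len 6
add 4: [3, 1, 0, 8, 4, 4] sum 20, len 6
add 4: [1, 0, 8, 4, 4, 4] sum 21, len 6
add 2: [0, 8, 4, 4, 4, 2] sum 22, len 6
add 4: [4, 4, 4, 2, 4] sum 18, len 5
add 9: [4, 2, 4, 9] sum 19, len 4
add 0: [4, 2, 4, 9, 0] sum 19, len 5
add 5: [2, 4, 9, 0, 5] sum 20, len 5
add 4: [4, 9, 0, 5, 4] sum 22, len 5
add 3: [9, 0, 5, 4, 3] sum 21, len 5
add 0: [9, 0, 5, 4, 3, 0] sum 21, len 6
add 8: [0, 5, 4, 3, 0, 8] sum 20, len 6
Longest length seen: 6.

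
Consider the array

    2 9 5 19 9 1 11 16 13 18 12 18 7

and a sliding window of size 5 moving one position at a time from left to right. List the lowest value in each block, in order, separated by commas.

2, 1, 1, 1, 1, 1, 11, 12, 7

2 9 5 19 9 → min 2
9 5 19 9 1 → min 1
5 19 9 1 11 → min 1
19 9 1 11 16 → min 1
9 1 11 16 13 → min 1
1 11 16 13 18 → min 1
11 16 13 18 12 → min 11
16 13 18 12 18 → min 12
13 18 12 18 7 → min 7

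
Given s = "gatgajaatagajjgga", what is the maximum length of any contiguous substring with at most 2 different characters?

Extend right; when distinct count exceeds 2, shrink from the left:
[g] 1 distinct, len 1
[g, a] 2 distinct, len 2
[a, t] 2 distinct, len 2
[t, g] 2 distinct, len 2
[g, a] 2 distinct, len 2
[a, j] 2 distinct, len 2
[a, j, a] 2 distinct, len 3
[a, j, a, a] 2 distinct, len 4
[a, a, t] 2 distinct, len 3
[a, a, t, a] 2 distinct, len 4
[a, g] 2 distinct, len 2
[a, g, a] 2 distinct, len 3
[a, j] 2 distinct, len 2
[a, j, j] 2 distinct, len 3
[j, j, g] 2 distinct, len 3
[j, j, g, g] 2 distinct, len 4
[g, g, a] 2 distinct, len 3
Longest length with ≤2 distinct: 4.

4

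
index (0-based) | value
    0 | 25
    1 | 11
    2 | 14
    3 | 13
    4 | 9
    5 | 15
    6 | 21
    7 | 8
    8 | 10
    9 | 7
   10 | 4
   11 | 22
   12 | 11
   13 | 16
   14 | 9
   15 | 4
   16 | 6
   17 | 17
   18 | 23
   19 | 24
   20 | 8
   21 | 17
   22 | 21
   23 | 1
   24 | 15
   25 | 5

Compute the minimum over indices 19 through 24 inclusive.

Elements at indices 19..24: 24, 8, 17, 21, 1, 15
min(24, 8, 17, 21, 1, 15) = 1

1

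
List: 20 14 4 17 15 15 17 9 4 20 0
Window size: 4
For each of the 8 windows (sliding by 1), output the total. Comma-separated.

55, 50, 51, 64, 56, 45, 50, 33

Sliding a size-4 window across the 11 values:
(20, 14, 4, 17) → sum 55
(14, 4, 17, 15) → sum 50
(4, 17, 15, 15) → sum 51
(17, 15, 15, 17) → sum 64
(15, 15, 17, 9) → sum 56
(15, 17, 9, 4) → sum 45
(17, 9, 4, 20) → sum 50
(9, 4, 20, 0) → sum 33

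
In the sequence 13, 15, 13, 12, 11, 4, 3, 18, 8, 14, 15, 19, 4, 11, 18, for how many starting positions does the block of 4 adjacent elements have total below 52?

7

[13, 15, 13, 12] → sum 53
[15, 13, 12, 11] → sum 51  < 52 ✓
[13, 12, 11, 4] → sum 40  < 52 ✓
[12, 11, 4, 3] → sum 30  < 52 ✓
[11, 4, 3, 18] → sum 36  < 52 ✓
[4, 3, 18, 8] → sum 33  < 52 ✓
[3, 18, 8, 14] → sum 43  < 52 ✓
[18, 8, 14, 15] → sum 55
[8, 14, 15, 19] → sum 56
[14, 15, 19, 4] → sum 52
[15, 19, 4, 11] → sum 49  < 52 ✓
[19, 4, 11, 18] → sum 52
7 windows satisfy the condition.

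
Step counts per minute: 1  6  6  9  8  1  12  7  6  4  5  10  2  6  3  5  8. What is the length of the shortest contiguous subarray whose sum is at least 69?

add 1: running sum 1 < 69
add 6: running sum 7 < 69
add 6: running sum 13 < 69
add 9: running sum 22 < 69
add 8: running sum 30 < 69
add 1: running sum 31 < 69
add 12: running sum 43 < 69
add 7: running sum 50 < 69
add 6: running sum 56 < 69
add 4: running sum 60 < 69
add 5: running sum 65 < 69
end 11: [6, 6, 9, 8, 1, 12, 7, 6, 4, 5, 10] sum 74, len 11
end 12: [6, 9, 8, 1, 12, 7, 6, 4, 5, 10, 2] sum 70, len 11
end 13: [9, 8, 1, 12, 7, 6, 4, 5, 10, 2, 6] sum 70, len 11
end 14: [9, 8, 1, 12, 7, 6, 4, 5, 10, 2, 6, 3] sum 73, len 12
end 15: [8, 1, 12, 7, 6, 4, 5, 10, 2, 6, 3, 5] sum 69, len 12
end 16: [1, 12, 7, 6, 4, 5, 10, 2, 6, 3, 5, 8] sum 69, len 12
Shortest qualifying length: 11.

11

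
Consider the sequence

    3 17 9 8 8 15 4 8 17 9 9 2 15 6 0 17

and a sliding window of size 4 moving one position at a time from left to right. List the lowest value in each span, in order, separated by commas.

3, 8, 8, 4, 4, 4, 4, 8, 2, 2, 2, 0, 0

Sliding a size-4 window across the 16 values:
[3, 17, 9, 8] → min 3
[17, 9, 8, 8] → min 8
[9, 8, 8, 15] → min 8
[8, 8, 15, 4] → min 4
[8, 15, 4, 8] → min 4
[15, 4, 8, 17] → min 4
[4, 8, 17, 9] → min 4
[8, 17, 9, 9] → min 8
[17, 9, 9, 2] → min 2
[9, 9, 2, 15] → min 2
[9, 2, 15, 6] → min 2
[2, 15, 6, 0] → min 0
[15, 6, 0, 17] → min 0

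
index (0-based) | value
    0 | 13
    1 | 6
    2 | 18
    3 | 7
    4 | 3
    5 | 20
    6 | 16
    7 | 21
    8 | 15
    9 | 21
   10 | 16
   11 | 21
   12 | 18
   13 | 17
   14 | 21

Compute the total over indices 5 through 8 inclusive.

72

Elements at indices 5..8: 20, 16, 21, 15
sum(20, 16, 21, 15) = 72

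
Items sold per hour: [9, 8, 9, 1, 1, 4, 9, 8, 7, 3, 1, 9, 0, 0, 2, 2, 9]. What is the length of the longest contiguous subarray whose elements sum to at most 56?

Extend to the right; shrink from the left whenever the sum exceeds 56:
[9] sum 9 len 1
[9, 8] sum 17 len 2
[9, 8, 9] sum 26 len 3
[9, 8, 9, 1] sum 27 len 4
[9, 8, 9, 1, 1] sum 28 len 5
[9, 8, 9, 1, 1, 4] sum 32 len 6
[9, 8, 9, 1, 1, 4, 9] sum 41 len 7
[9, 8, 9, 1, 1, 4, 9, 8] sum 49 len 8
[9, 8, 9, 1, 1, 4, 9, 8, 7] sum 56 len 9
[8, 9, 1, 1, 4, 9, 8, 7, 3] sum 50 len 9
[8, 9, 1, 1, 4, 9, 8, 7, 3, 1] sum 51 len 10
[9, 1, 1, 4, 9, 8, 7, 3, 1, 9] sum 52 len 10
[9, 1, 1, 4, 9, 8, 7, 3, 1, 9, 0] sum 52 len 11
[9, 1, 1, 4, 9, 8, 7, 3, 1, 9, 0, 0] sum 52 len 12
[9, 1, 1, 4, 9, 8, 7, 3, 1, 9, 0, 0, 2] sum 54 len 13
[9, 1, 1, 4, 9, 8, 7, 3, 1, 9, 0, 0, 2, 2] sum 56 len 14
[1, 1, 4, 9, 8, 7, 3, 1, 9, 0, 0, 2, 2, 9] sum 56 len 14
Longest length seen: 14.

14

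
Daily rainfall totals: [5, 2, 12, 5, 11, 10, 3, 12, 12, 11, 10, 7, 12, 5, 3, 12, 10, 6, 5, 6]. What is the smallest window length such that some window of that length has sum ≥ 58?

add 5: running sum 5 < 58
add 2: running sum 7 < 58
add 12: running sum 19 < 58
add 5: running sum 24 < 58
add 11: running sum 35 < 58
add 10: running sum 45 < 58
add 3: running sum 48 < 58
end 7: [5, 2, 12, 5, 11, 10, 3, 12] sum 60, len 8
end 8: [12, 5, 11, 10, 3, 12, 12] sum 65, len 7
end 9: [11, 10, 3, 12, 12, 11] sum 59, len 6
end 10: [10, 3, 12, 12, 11, 10] sum 58, len 6
end 11: [10, 3, 12, 12, 11, 10, 7] sum 65, len 7
end 12: [12, 12, 11, 10, 7, 12] sum 64, len 6
end 13: [12, 12, 11, 10, 7, 12, 5] sum 69, len 7
end 14: [12, 11, 10, 7, 12, 5, 3] sum 60, len 7
end 15: [11, 10, 7, 12, 5, 3, 12] sum 60, len 7
end 16: [10, 7, 12, 5, 3, 12, 10] sum 59, len 7
end 17: [10, 7, 12, 5, 3, 12, 10, 6] sum 65, len 8
end 18: [7, 12, 5, 3, 12, 10, 6, 5] sum 60, len 8
end 19: [12, 5, 3, 12, 10, 6, 5, 6] sum 59, len 8
Shortest qualifying length: 6.

6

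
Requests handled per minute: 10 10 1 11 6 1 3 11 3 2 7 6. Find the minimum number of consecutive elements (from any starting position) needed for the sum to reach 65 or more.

11

Extend right; whenever the sum reaches 65, record the length and shrink from the left:
add 10: running sum 10 < 65
add 10: running sum 20 < 65
add 1: running sum 21 < 65
add 11: running sum 32 < 65
add 6: running sum 38 < 65
add 1: running sum 39 < 65
add 3: running sum 42 < 65
add 11: running sum 53 < 65
add 3: running sum 56 < 65
add 2: running sum 58 < 65
add 7: shortest ending here [10, 10, 1, 11, 6, 1, 3, 11, 3, 2, 7] sum 65, len 11
add 6: shortest ending here [10, 10, 1, 11, 6, 1, 3, 11, 3, 2, 7, 6] sum 71, len 12
Shortest qualifying length: 11.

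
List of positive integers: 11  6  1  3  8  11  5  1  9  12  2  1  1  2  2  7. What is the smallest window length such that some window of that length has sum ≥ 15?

2

add 11: running sum 11 < 15
add 6: shortest ending here [11, 6] sum 17, len 2
add 1: shortest ending here [11, 6, 1] sum 18, len 3
add 3: shortest ending here [11, 6, 1, 3] sum 21, len 4
add 8: shortest ending here [6, 1, 3, 8] sum 18, len 4
add 11: shortest ending here [8, 11] sum 19, len 2
add 5: shortest ending here [11, 5] sum 16, len 2
add 1: shortest ending here [11, 5, 1] sum 17, len 3
add 9: shortest ending here [5, 1, 9] sum 15, len 3
add 12: shortest ending here [9, 12] sum 21, len 2
add 2: shortest ending here [9, 12, 2] sum 23, len 3
add 1: shortest ending here [12, 2, 1] sum 15, len 3
add 1: shortest ending here [12, 2, 1, 1] sum 16, len 4
add 2: shortest ending here [12, 2, 1, 1, 2] sum 18, len 5
add 2: shortest ending here [12, 2, 1, 1, 2, 2] sum 20, len 6
add 7: shortest ending here [2, 1, 1, 2, 2, 7] sum 15, len 6
Shortest qualifying length: 2.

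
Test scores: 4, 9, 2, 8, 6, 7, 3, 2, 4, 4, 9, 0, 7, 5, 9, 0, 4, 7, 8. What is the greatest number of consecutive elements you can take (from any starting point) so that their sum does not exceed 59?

Extend to the right; shrink from the left whenever the sum exceeds 59:
add 4: [4] sum 4, len 1
add 9: [4, 9] sum 13, len 2
add 2: [4, 9, 2] sum 15, len 3
add 8: [4, 9, 2, 8] sum 23, len 4
add 6: [4, 9, 2, 8, 6] sum 29, len 5
add 7: [4, 9, 2, 8, 6, 7] sum 36, len 6
add 3: [4, 9, 2, 8, 6, 7, 3] sum 39, len 7
add 2: [4, 9, 2, 8, 6, 7, 3, 2] sum 41, len 8
add 4: [4, 9, 2, 8, 6, 7, 3, 2, 4] sum 45, len 9
add 4: [4, 9, 2, 8, 6, 7, 3, 2, 4, 4] sum 49, len 10
add 9: [4, 9, 2, 8, 6, 7, 3, 2, 4, 4, 9] sum 58, len 11
add 0: [4, 9, 2, 8, 6, 7, 3, 2, 4, 4, 9, 0] sum 58, len 12
add 7: [2, 8, 6, 7, 3, 2, 4, 4, 9, 0, 7] sum 52, len 11
add 5: [2, 8, 6, 7, 3, 2, 4, 4, 9, 0, 7, 5] sum 57, len 12
add 9: [6, 7, 3, 2, 4, 4, 9, 0, 7, 5, 9] sum 56, len 11
add 0: [6, 7, 3, 2, 4, 4, 9, 0, 7, 5, 9, 0] sum 56, len 12
add 4: [7, 3, 2, 4, 4, 9, 0, 7, 5, 9, 0, 4] sum 54, len 12
add 7: [3, 2, 4, 4, 9, 0, 7, 5, 9, 0, 4, 7] sum 54, len 12
add 8: [2, 4, 4, 9, 0, 7, 5, 9, 0, 4, 7, 8] sum 59, len 12
Longest length seen: 12.

12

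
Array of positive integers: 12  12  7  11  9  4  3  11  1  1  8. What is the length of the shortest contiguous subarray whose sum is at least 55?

add 12: running sum 12 < 55
add 12: running sum 24 < 55
add 7: running sum 31 < 55
add 11: running sum 42 < 55
add 9: running sum 51 < 55
end 5: [12, 12, 7, 11, 9, 4] sum 55, len 6
end 6: [12, 12, 7, 11, 9, 4, 3] sum 58, len 7
end 7: [12, 7, 11, 9, 4, 3, 11] sum 57, len 7
end 8: [12, 7, 11, 9, 4, 3, 11, 1] sum 58, len 8
end 9: [12, 7, 11, 9, 4, 3, 11, 1, 1] sum 59, len 9
end 10: [7, 11, 9, 4, 3, 11, 1, 1, 8] sum 55, len 9
Shortest qualifying length: 6.

6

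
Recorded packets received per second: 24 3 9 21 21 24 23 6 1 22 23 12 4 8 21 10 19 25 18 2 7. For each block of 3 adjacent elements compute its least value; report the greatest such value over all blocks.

(24, 3, 9) → min 3
(3, 9, 21) → min 3
(9, 21, 21) → min 9
(21, 21, 24) → min 21
(21, 24, 23) → min 21
(24, 23, 6) → min 6
(23, 6, 1) → min 1
(6, 1, 22) → min 1
(1, 22, 23) → min 1
(22, 23, 12) → min 12
(23, 12, 4) → min 4
(12, 4, 8) → min 4
(4, 8, 21) → min 4
(8, 21, 10) → min 8
(21, 10, 19) → min 10
(10, 19, 25) → min 10
(19, 25, 18) → min 18
(25, 18, 2) → min 2
(18, 2, 7) → min 2
Greatest of these is 21.

21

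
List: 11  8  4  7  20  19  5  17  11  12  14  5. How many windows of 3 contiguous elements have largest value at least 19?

(11, 8, 4) → max 11
(8, 4, 7) → max 8
(4, 7, 20) → max 20  ≥ 19 ✓
(7, 20, 19) → max 20  ≥ 19 ✓
(20, 19, 5) → max 20  ≥ 19 ✓
(19, 5, 17) → max 19  ≥ 19 ✓
(5, 17, 11) → max 17
(17, 11, 12) → max 17
(11, 12, 14) → max 14
(12, 14, 5) → max 14
4 windows satisfy the condition.

4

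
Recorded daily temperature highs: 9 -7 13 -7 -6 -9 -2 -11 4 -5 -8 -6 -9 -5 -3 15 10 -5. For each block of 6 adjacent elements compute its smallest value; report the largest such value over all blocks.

Each size-6 window and its min:
(9, -7, 13, -7, -6, -9) → min -9
(-7, 13, -7, -6, -9, -2) → min -9
(13, -7, -6, -9, -2, -11) → min -11
(-7, -6, -9, -2, -11, 4) → min -11
(-6, -9, -2, -11, 4, -5) → min -11
(-9, -2, -11, 4, -5, -8) → min -11
(-2, -11, 4, -5, -8, -6) → min -11
(-11, 4, -5, -8, -6, -9) → min -11
(4, -5, -8, -6, -9, -5) → min -9
(-5, -8, -6, -9, -5, -3) → min -9
(-8, -6, -9, -5, -3, 15) → min -9
(-6, -9, -5, -3, 15, 10) → min -9
(-9, -5, -3, 15, 10, -5) → min -9
Largest of these is -9.

-9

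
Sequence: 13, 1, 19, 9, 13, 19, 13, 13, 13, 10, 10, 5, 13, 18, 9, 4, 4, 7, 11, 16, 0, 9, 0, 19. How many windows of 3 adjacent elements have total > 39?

(13, 1, 19) → sum 33
(1, 19, 9) → sum 29
(19, 9, 13) → sum 41  > 39 ✓
(9, 13, 19) → sum 41  > 39 ✓
(13, 19, 13) → sum 45  > 39 ✓
(19, 13, 13) → sum 45  > 39 ✓
(13, 13, 13) → sum 39
(13, 13, 10) → sum 36
(13, 10, 10) → sum 33
(10, 10, 5) → sum 25
(10, 5, 13) → sum 28
(5, 13, 18) → sum 36
(13, 18, 9) → sum 40  > 39 ✓
(18, 9, 4) → sum 31
(9, 4, 4) → sum 17
(4, 4, 7) → sum 15
(4, 7, 11) → sum 22
(7, 11, 16) → sum 34
(11, 16, 0) → sum 27
(16, 0, 9) → sum 25
(0, 9, 0) → sum 9
(9, 0, 19) → sum 28
5 windows satisfy the condition.

5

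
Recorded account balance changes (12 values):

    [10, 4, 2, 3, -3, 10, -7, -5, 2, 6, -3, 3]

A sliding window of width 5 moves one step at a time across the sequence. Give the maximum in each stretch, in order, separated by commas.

10, 10, 10, 10, 10, 10, 6, 6

(10, 4, 2, 3, -3) → max 10
(4, 2, 3, -3, 10) → max 10
(2, 3, -3, 10, -7) → max 10
(3, -3, 10, -7, -5) → max 10
(-3, 10, -7, -5, 2) → max 10
(10, -7, -5, 2, 6) → max 10
(-7, -5, 2, 6, -3) → max 6
(-5, 2, 6, -3, 3) → max 6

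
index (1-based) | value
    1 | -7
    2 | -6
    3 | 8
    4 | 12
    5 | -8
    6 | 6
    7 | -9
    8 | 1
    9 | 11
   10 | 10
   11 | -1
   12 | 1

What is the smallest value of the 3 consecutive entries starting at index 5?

Elements at indices 5..7: -8, 6, -9
min(-8, 6, -9) = -9

-9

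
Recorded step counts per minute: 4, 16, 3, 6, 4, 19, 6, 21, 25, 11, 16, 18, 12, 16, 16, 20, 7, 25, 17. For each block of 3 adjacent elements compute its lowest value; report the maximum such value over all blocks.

16

4 16 3 → min 3
16 3 6 → min 3
3 6 4 → min 3
6 4 19 → min 4
4 19 6 → min 4
19 6 21 → min 6
6 21 25 → min 6
21 25 11 → min 11
25 11 16 → min 11
11 16 18 → min 11
16 18 12 → min 12
18 12 16 → min 12
12 16 16 → min 12
16 16 20 → min 16
16 20 7 → min 7
20 7 25 → min 7
7 25 17 → min 7
Maximum of these is 16.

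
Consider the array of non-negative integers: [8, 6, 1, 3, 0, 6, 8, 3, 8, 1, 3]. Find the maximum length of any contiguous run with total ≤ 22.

6

→ 8: sum 8, len 1
→ 6: sum 14, len 2
→ 1: sum 15, len 3
→ 3: sum 18, len 4
→ 0: sum 18, len 5
→ 6 (dropped 8): sum 16, len 5
→ 8 (dropped 6): sum 18, len 5
→ 3: sum 21, len 6
→ 8 (dropped 1, 3, 0, 6): sum 19, len 3
→ 1: sum 20, len 4
→ 3 (dropped 8): sum 15, len 4
Longest length seen: 6.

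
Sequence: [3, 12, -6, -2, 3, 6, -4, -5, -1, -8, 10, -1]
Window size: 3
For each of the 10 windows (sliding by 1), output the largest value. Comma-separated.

3 12 -6 → max 12
12 -6 -2 → max 12
-6 -2 3 → max 3
-2 3 6 → max 6
3 6 -4 → max 6
6 -4 -5 → max 6
-4 -5 -1 → max -1
-5 -1 -8 → max -1
-1 -8 10 → max 10
-8 10 -1 → max 10

12, 12, 3, 6, 6, 6, -1, -1, 10, 10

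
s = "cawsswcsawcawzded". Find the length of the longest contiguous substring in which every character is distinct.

add c: [c] len 1
add a: [c, a] len 2
add w: [c, a, w] len 3
add s: [c, a, w, s] len 4
add s (repeat s, move left end past it): [s] len 1
add w: [s, w] len 2
add c: [s, w, c] len 3
add s (repeat s, move left end past it): [w, c, s] len 3
add a: [w, c, s, a] len 4
add w (repeat w, move left end past it): [c, s, a, w] len 4
add c (repeat c, move left end past it): [s, a, w, c] len 4
add a (repeat a, move left end past it): [w, c, a] len 3
add w (repeat w, move left end past it): [c, a, w] len 3
add z: [c, a, w, z] len 4
add d: [c, a, w, z, d] len 5
add e: [c, a, w, z, d, e] len 6
add d (repeat d, move left end past it): [e, d] len 2
Longest all-distinct length: 6.

6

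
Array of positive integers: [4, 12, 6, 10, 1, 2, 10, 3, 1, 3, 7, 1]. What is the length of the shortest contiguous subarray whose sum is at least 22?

3

Extend right; whenever the sum reaches 22, record the length and shrink from the left:
add 4: running sum 4 < 22
add 12: running sum 16 < 22
end 2: [4, 12, 6] sum 22, len 3
end 3: [12, 6, 10] sum 28, len 3
end 4: [12, 6, 10, 1] sum 29, len 4
end 5: [12, 6, 10, 1, 2] sum 31, len 5
end 6: [10, 1, 2, 10] sum 23, len 4
end 7: [10, 1, 2, 10, 3] sum 26, len 5
end 8: [10, 1, 2, 10, 3, 1] sum 27, len 6
end 9: [10, 1, 2, 10, 3, 1, 3] sum 30, len 7
end 10: [10, 3, 1, 3, 7] sum 24, len 5
end 11: [10, 3, 1, 3, 7, 1] sum 25, len 6
Shortest qualifying length: 3.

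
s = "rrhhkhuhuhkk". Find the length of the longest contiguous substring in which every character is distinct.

3

[r] len 1
[r] len 1
[r, h] len 2
[h] len 1
[h, k] len 2
[k, h] len 2
[k, h, u] len 3
[u, h] len 2
[h, u] len 2
[u, h] len 2
[u, h, k] len 3
[k] len 1
Longest all-distinct length: 3.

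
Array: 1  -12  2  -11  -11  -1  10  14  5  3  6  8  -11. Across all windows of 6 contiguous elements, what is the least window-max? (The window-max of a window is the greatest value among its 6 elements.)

[1, -12, 2, -11, -11, -1] → max 2
[-12, 2, -11, -11, -1, 10] → max 10
[2, -11, -11, -1, 10, 14] → max 14
[-11, -11, -1, 10, 14, 5] → max 14
[-11, -1, 10, 14, 5, 3] → max 14
[-1, 10, 14, 5, 3, 6] → max 14
[10, 14, 5, 3, 6, 8] → max 14
[14, 5, 3, 6, 8, -11] → max 14
Least of these is 2.

2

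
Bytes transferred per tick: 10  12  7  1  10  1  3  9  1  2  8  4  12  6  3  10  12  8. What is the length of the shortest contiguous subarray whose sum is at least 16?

Extend right; whenever the sum reaches 16, record the length and shrink from the left:
add 10: running sum 10 < 16
end 1: [10, 12] sum 22, len 2
end 2: [12, 7] sum 19, len 2
end 3: [12, 7, 1] sum 20, len 3
end 4: [7, 1, 10] sum 18, len 3
end 5: [7, 1, 10, 1] sum 19, len 4
end 6: [7, 1, 10, 1, 3] sum 22, len 5
end 7: [10, 1, 3, 9] sum 23, len 4
end 8: [10, 1, 3, 9, 1] sum 24, len 5
end 9: [1, 3, 9, 1, 2] sum 16, len 5
end 10: [9, 1, 2, 8] sum 20, len 4
end 11: [9, 1, 2, 8, 4] sum 24, len 5
end 12: [4, 12] sum 16, len 2
end 13: [12, 6] sum 18, len 2
end 14: [12, 6, 3] sum 21, len 3
end 15: [6, 3, 10] sum 19, len 3
end 16: [10, 12] sum 22, len 2
end 17: [12, 8] sum 20, len 2
Shortest qualifying length: 2.

2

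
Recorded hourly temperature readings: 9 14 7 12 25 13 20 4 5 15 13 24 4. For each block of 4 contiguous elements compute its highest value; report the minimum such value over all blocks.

Window maxs for each of the 10 positions:
9 14 7 12 → max 14
14 7 12 25 → max 25
7 12 25 13 → max 25
12 25 13 20 → max 25
25 13 20 4 → max 25
13 20 4 5 → max 20
20 4 5 15 → max 20
4 5 15 13 → max 15
5 15 13 24 → max 24
15 13 24 4 → max 24
Minimum of these is 14.

14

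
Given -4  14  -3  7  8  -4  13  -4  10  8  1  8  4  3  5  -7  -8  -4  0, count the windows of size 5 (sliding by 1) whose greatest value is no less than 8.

-4 14 -3 7 8 → max 14  ≥ 8 ✓
14 -3 7 8 -4 → max 14  ≥ 8 ✓
-3 7 8 -4 13 → max 13  ≥ 8 ✓
7 8 -4 13 -4 → max 13  ≥ 8 ✓
8 -4 13 -4 10 → max 13  ≥ 8 ✓
-4 13 -4 10 8 → max 13  ≥ 8 ✓
13 -4 10 8 1 → max 13  ≥ 8 ✓
-4 10 8 1 8 → max 10  ≥ 8 ✓
10 8 1 8 4 → max 10  ≥ 8 ✓
8 1 8 4 3 → max 8  ≥ 8 ✓
1 8 4 3 5 → max 8  ≥ 8 ✓
8 4 3 5 -7 → max 8  ≥ 8 ✓
4 3 5 -7 -8 → max 5
3 5 -7 -8 -4 → max 5
5 -7 -8 -4 0 → max 5
12 windows satisfy the condition.

12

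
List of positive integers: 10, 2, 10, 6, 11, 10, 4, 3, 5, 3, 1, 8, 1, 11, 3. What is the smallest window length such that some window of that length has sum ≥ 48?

6

add 10: running sum 10 < 48
add 2: running sum 12 < 48
add 10: running sum 22 < 48
add 6: running sum 28 < 48
add 11: running sum 39 < 48
add 10: shortest ending here [10, 2, 10, 6, 11, 10] sum 49, len 6
add 4: shortest ending here [10, 2, 10, 6, 11, 10, 4] sum 53, len 7
add 3: shortest ending here [10, 2, 10, 6, 11, 10, 4, 3] sum 56, len 8
add 5: shortest ending here [10, 6, 11, 10, 4, 3, 5] sum 49, len 7
add 3: shortest ending here [10, 6, 11, 10, 4, 3, 5, 3] sum 52, len 8
add 1: shortest ending here [10, 6, 11, 10, 4, 3, 5, 3, 1] sum 53, len 9
add 8: shortest ending here [6, 11, 10, 4, 3, 5, 3, 1, 8] sum 51, len 9
add 1: shortest ending here [6, 11, 10, 4, 3, 5, 3, 1, 8, 1] sum 52, len 10
add 11: shortest ending here [11, 10, 4, 3, 5, 3, 1, 8, 1, 11] sum 57, len 10
add 3: shortest ending here [10, 4, 3, 5, 3, 1, 8, 1, 11, 3] sum 49, len 10
Shortest qualifying length: 6.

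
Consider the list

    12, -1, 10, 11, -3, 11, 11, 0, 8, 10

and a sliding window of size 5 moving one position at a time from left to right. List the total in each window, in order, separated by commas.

Sliding a size-5 window across the 10 values:
(12, -1, 10, 11, -3) → sum 29
(-1, 10, 11, -3, 11) → sum 28
(10, 11, -3, 11, 11) → sum 40
(11, -3, 11, 11, 0) → sum 30
(-3, 11, 11, 0, 8) → sum 27
(11, 11, 0, 8, 10) → sum 40

29, 28, 40, 30, 27, 40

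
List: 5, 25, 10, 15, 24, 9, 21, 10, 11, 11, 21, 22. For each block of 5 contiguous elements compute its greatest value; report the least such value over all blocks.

[5, 25, 10, 15, 24] → max 25
[25, 10, 15, 24, 9] → max 25
[10, 15, 24, 9, 21] → max 24
[15, 24, 9, 21, 10] → max 24
[24, 9, 21, 10, 11] → max 24
[9, 21, 10, 11, 11] → max 21
[21, 10, 11, 11, 21] → max 21
[10, 11, 11, 21, 22] → max 22
Least of these is 21.

21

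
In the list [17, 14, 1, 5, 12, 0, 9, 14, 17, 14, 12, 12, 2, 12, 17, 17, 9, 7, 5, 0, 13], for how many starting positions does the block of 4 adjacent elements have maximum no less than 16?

10

(17, 14, 1, 5) → max 17  ≥ 16 ✓
(14, 1, 5, 12) → max 14
(1, 5, 12, 0) → max 12
(5, 12, 0, 9) → max 12
(12, 0, 9, 14) → max 14
(0, 9, 14, 17) → max 17  ≥ 16 ✓
(9, 14, 17, 14) → max 17  ≥ 16 ✓
(14, 17, 14, 12) → max 17  ≥ 16 ✓
(17, 14, 12, 12) → max 17  ≥ 16 ✓
(14, 12, 12, 2) → max 14
(12, 12, 2, 12) → max 12
(12, 2, 12, 17) → max 17  ≥ 16 ✓
(2, 12, 17, 17) → max 17  ≥ 16 ✓
(12, 17, 17, 9) → max 17  ≥ 16 ✓
(17, 17, 9, 7) → max 17  ≥ 16 ✓
(17, 9, 7, 5) → max 17  ≥ 16 ✓
(9, 7, 5, 0) → max 9
(7, 5, 0, 13) → max 13
10 windows satisfy the condition.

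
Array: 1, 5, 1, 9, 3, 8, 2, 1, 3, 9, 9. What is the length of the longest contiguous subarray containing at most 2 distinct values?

3

add 1: window [1] (1 distinct), len 1
add 5: window [1, 5] (2 distinct), len 2
add 1: window [1, 5, 1] (2 distinct), len 3
add 9: window [1, 9] (2 distinct), len 2
add 3: window [9, 3] (2 distinct), len 2
add 8: window [3, 8] (2 distinct), len 2
add 2: window [8, 2] (2 distinct), len 2
add 1: window [2, 1] (2 distinct), len 2
add 3: window [1, 3] (2 distinct), len 2
add 9: window [3, 9] (2 distinct), len 2
add 9: window [3, 9, 9] (2 distinct), len 3
Longest length with ≤2 distinct: 3.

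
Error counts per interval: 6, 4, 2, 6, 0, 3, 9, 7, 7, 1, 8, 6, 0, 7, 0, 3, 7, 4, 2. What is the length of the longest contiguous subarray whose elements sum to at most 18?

[6] sum 6 len 1
[6, 4] sum 10 len 2
[6, 4, 2] sum 12 len 3
[6, 4, 2, 6] sum 18 len 4
[6, 4, 2, 6, 0] sum 18 len 5
[4, 2, 6, 0, 3] sum 15 len 5
[6, 0, 3, 9] sum 18 len 4
[9, 7] sum 16 len 2
[7, 7] sum 14 len 2
[7, 7, 1] sum 15 len 3
[7, 1, 8] sum 16 len 3
[1, 8, 6] sum 15 len 3
[1, 8, 6, 0] sum 15 len 4
[6, 0, 7] sum 13 len 3
[6, 0, 7, 0] sum 13 len 4
[6, 0, 7, 0, 3] sum 16 len 5
[0, 7, 0, 3, 7] sum 17 len 5
[0, 3, 7, 4] sum 14 len 4
[0, 3, 7, 4, 2] sum 16 len 5
Longest length seen: 5.

5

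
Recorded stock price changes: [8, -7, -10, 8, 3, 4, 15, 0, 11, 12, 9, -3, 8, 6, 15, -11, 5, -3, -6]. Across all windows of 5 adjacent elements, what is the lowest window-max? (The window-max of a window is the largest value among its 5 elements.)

8

8 -7 -10 8 3 → max 8
-7 -10 8 3 4 → max 8
-10 8 3 4 15 → max 15
8 3 4 15 0 → max 15
3 4 15 0 11 → max 15
4 15 0 11 12 → max 15
15 0 11 12 9 → max 15
0 11 12 9 -3 → max 12
11 12 9 -3 8 → max 12
12 9 -3 8 6 → max 12
9 -3 8 6 15 → max 15
-3 8 6 15 -11 → max 15
8 6 15 -11 5 → max 15
6 15 -11 5 -3 → max 15
15 -11 5 -3 -6 → max 15
Lowest of these is 8.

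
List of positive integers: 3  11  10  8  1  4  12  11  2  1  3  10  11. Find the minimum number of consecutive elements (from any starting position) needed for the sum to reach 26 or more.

3

add 3: running sum 3 < 26
add 11: running sum 14 < 26
add 10: running sum 24 < 26
end 3: [11, 10, 8] sum 29, len 3
end 4: [11, 10, 8, 1] sum 30, len 4
end 5: [11, 10, 8, 1, 4] sum 34, len 5
end 6: [10, 8, 1, 4, 12] sum 35, len 5
end 7: [4, 12, 11] sum 27, len 3
end 8: [4, 12, 11, 2] sum 29, len 4
end 9: [12, 11, 2, 1] sum 26, len 4
end 10: [12, 11, 2, 1, 3] sum 29, len 5
end 11: [11, 2, 1, 3, 10] sum 27, len 5
end 12: [2, 1, 3, 10, 11] sum 27, len 5
Shortest qualifying length: 3.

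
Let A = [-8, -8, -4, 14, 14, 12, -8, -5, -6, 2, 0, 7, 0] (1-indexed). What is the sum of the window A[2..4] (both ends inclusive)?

Elements at indices 2..4: -8, -4, 14
sum(-8, -4, 14) = 2

2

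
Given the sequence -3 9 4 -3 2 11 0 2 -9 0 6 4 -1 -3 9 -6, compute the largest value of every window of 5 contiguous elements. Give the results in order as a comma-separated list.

9, 11, 11, 11, 11, 11, 6, 6, 6, 6, 9, 9

(-3, 9, 4, -3, 2) → max 9
(9, 4, -3, 2, 11) → max 11
(4, -3, 2, 11, 0) → max 11
(-3, 2, 11, 0, 2) → max 11
(2, 11, 0, 2, -9) → max 11
(11, 0, 2, -9, 0) → max 11
(0, 2, -9, 0, 6) → max 6
(2, -9, 0, 6, 4) → max 6
(-9, 0, 6, 4, -1) → max 6
(0, 6, 4, -1, -3) → max 6
(6, 4, -1, -3, 9) → max 9
(4, -1, -3, 9, -6) → max 9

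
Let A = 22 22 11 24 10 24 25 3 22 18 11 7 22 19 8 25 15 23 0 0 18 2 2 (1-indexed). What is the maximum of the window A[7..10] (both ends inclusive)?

Elements at indices 7..10: 25, 3, 22, 18
max(25, 3, 22, 18) = 25

25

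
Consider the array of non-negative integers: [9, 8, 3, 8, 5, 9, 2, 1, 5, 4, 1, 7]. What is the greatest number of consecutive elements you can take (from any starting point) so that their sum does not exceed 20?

→ 9: sum 9, len 1
→ 8: sum 17, len 2
→ 3: sum 20, len 3
→ 8 (dropped 9): sum 19, len 3
→ 5 (dropped 8): sum 16, len 3
→ 9 (dropped 3, 8): sum 14, len 2
→ 2: sum 16, len 3
→ 1: sum 17, len 4
→ 5 (dropped 5): sum 17, len 4
→ 4 (dropped 9): sum 12, len 4
→ 1: sum 13, len 5
→ 7: sum 20, len 6
Longest length seen: 6.

6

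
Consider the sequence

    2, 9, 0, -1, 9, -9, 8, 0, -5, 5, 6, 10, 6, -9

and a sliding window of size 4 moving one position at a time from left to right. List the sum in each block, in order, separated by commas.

Sliding a size-4 window across the 14 values:
[2, 9, 0, -1] → sum 10
[9, 0, -1, 9] → sum 17
[0, -1, 9, -9] → sum -1
[-1, 9, -9, 8] → sum 7
[9, -9, 8, 0] → sum 8
[-9, 8, 0, -5] → sum -6
[8, 0, -5, 5] → sum 8
[0, -5, 5, 6] → sum 6
[-5, 5, 6, 10] → sum 16
[5, 6, 10, 6] → sum 27
[6, 10, 6, -9] → sum 13

10, 17, -1, 7, 8, -6, 8, 6, 16, 27, 13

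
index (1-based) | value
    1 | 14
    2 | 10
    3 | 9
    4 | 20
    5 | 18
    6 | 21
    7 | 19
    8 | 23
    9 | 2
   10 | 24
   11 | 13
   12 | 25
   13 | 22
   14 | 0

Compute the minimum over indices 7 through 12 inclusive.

2

Elements at indices 7..12: 19, 23, 2, 24, 13, 25
min(19, 23, 2, 24, 13, 25) = 2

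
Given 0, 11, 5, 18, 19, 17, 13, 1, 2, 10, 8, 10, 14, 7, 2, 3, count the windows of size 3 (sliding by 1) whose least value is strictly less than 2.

4

[0, 11, 5] → min 0  < 2 ✓
[11, 5, 18] → min 5
[5, 18, 19] → min 5
[18, 19, 17] → min 17
[19, 17, 13] → min 13
[17, 13, 1] → min 1  < 2 ✓
[13, 1, 2] → min 1  < 2 ✓
[1, 2, 10] → min 1  < 2 ✓
[2, 10, 8] → min 2
[10, 8, 10] → min 8
[8, 10, 14] → min 8
[10, 14, 7] → min 7
[14, 7, 2] → min 2
[7, 2, 3] → min 2
4 windows satisfy the condition.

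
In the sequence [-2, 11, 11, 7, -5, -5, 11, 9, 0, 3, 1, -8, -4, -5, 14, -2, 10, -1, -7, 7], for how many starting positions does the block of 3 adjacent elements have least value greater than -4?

[-2, 11, 11] → min -2  > -4 ✓
[11, 11, 7] → min 7  > -4 ✓
[11, 7, -5] → min -5
[7, -5, -5] → min -5
[-5, -5, 11] → min -5
[-5, 11, 9] → min -5
[11, 9, 0] → min 0  > -4 ✓
[9, 0, 3] → min 0  > -4 ✓
[0, 3, 1] → min 0  > -4 ✓
[3, 1, -8] → min -8
[1, -8, -4] → min -8
[-8, -4, -5] → min -8
[-4, -5, 14] → min -5
[-5, 14, -2] → min -5
[14, -2, 10] → min -2  > -4 ✓
[-2, 10, -1] → min -2  > -4 ✓
[10, -1, -7] → min -7
[-1, -7, 7] → min -7
7 windows satisfy the condition.

7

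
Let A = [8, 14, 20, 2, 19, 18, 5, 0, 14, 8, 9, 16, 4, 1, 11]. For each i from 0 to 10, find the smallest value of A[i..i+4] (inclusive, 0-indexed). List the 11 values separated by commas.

2, 2, 2, 0, 0, 0, 0, 0, 4, 1, 1

Sliding a size-5 window across the 15 values:
(8, 14, 20, 2, 19) → min 2
(14, 20, 2, 19, 18) → min 2
(20, 2, 19, 18, 5) → min 2
(2, 19, 18, 5, 0) → min 0
(19, 18, 5, 0, 14) → min 0
(18, 5, 0, 14, 8) → min 0
(5, 0, 14, 8, 9) → min 0
(0, 14, 8, 9, 16) → min 0
(14, 8, 9, 16, 4) → min 4
(8, 9, 16, 4, 1) → min 1
(9, 16, 4, 1, 11) → min 1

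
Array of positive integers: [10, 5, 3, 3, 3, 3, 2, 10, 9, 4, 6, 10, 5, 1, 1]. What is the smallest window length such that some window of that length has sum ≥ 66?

12

add 10: running sum 10 < 66
add 5: running sum 15 < 66
add 3: running sum 18 < 66
add 3: running sum 21 < 66
add 3: running sum 24 < 66
add 3: running sum 27 < 66
add 2: running sum 29 < 66
add 10: running sum 39 < 66
add 9: running sum 48 < 66
add 4: running sum 52 < 66
add 6: running sum 58 < 66
add 10: shortest ending here [10, 5, 3, 3, 3, 3, 2, 10, 9, 4, 6, 10] sum 68, len 12
add 5: shortest ending here [10, 5, 3, 3, 3, 3, 2, 10, 9, 4, 6, 10, 5] sum 73, len 13
add 1: shortest ending here [10, 5, 3, 3, 3, 3, 2, 10, 9, 4, 6, 10, 5, 1] sum 74, len 14
add 1: shortest ending here [10, 5, 3, 3, 3, 3, 2, 10, 9, 4, 6, 10, 5, 1, 1] sum 75, len 15
Shortest qualifying length: 12.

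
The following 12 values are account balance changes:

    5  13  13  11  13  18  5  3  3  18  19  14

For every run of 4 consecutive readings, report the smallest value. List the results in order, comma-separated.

Sliding a size-4 window across the 12 values:
(5, 13, 13, 11) → min 5
(13, 13, 11, 13) → min 11
(13, 11, 13, 18) → min 11
(11, 13, 18, 5) → min 5
(13, 18, 5, 3) → min 3
(18, 5, 3, 3) → min 3
(5, 3, 3, 18) → min 3
(3, 3, 18, 19) → min 3
(3, 18, 19, 14) → min 3

5, 11, 11, 5, 3, 3, 3, 3, 3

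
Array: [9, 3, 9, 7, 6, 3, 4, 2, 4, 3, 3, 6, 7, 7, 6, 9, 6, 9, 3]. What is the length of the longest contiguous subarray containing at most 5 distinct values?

12

add 9: window [9] (1 distinct), len 1
add 3: window [9, 3] (2 distinct), len 2
add 9: window [9, 3, 9] (2 distinct), len 3
add 7: window [9, 3, 9, 7] (3 distinct), len 4
add 6: window [9, 3, 9, 7, 6] (4 distinct), len 5
add 3: window [9, 3, 9, 7, 6, 3] (4 distinct), len 6
add 4: window [9, 3, 9, 7, 6, 3, 4] (5 distinct), len 7
add 2: window [7, 6, 3, 4, 2] (5 distinct), len 5
add 4: window [7, 6, 3, 4, 2, 4] (5 distinct), len 6
add 3: window [7, 6, 3, 4, 2, 4, 3] (5 distinct), len 7
add 3: window [7, 6, 3, 4, 2, 4, 3, 3] (5 distinct), len 8
add 6: window [7, 6, 3, 4, 2, 4, 3, 3, 6] (5 distinct), len 9
add 7: window [7, 6, 3, 4, 2, 4, 3, 3, 6, 7] (5 distinct), len 10
add 7: window [7, 6, 3, 4, 2, 4, 3, 3, 6, 7, 7] (5 distinct), len 11
add 6: window [7, 6, 3, 4, 2, 4, 3, 3, 6, 7, 7, 6] (5 distinct), len 12
add 9: window [4, 3, 3, 6, 7, 7, 6, 9] (5 distinct), len 8
add 6: window [4, 3, 3, 6, 7, 7, 6, 9, 6] (5 distinct), len 9
add 9: window [4, 3, 3, 6, 7, 7, 6, 9, 6, 9] (5 distinct), len 10
add 3: window [4, 3, 3, 6, 7, 7, 6, 9, 6, 9, 3] (5 distinct), len 11
Longest length with ≤5 distinct: 12.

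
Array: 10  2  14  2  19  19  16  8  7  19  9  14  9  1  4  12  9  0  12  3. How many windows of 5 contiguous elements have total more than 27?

15

10 2 14 2 19 → sum 47  > 27 ✓
2 14 2 19 19 → sum 56  > 27 ✓
14 2 19 19 16 → sum 70  > 27 ✓
2 19 19 16 8 → sum 64  > 27 ✓
19 19 16 8 7 → sum 69  > 27 ✓
19 16 8 7 19 → sum 69  > 27 ✓
16 8 7 19 9 → sum 59  > 27 ✓
8 7 19 9 14 → sum 57  > 27 ✓
7 19 9 14 9 → sum 58  > 27 ✓
19 9 14 9 1 → sum 52  > 27 ✓
9 14 9 1 4 → sum 37  > 27 ✓
14 9 1 4 12 → sum 40  > 27 ✓
9 1 4 12 9 → sum 35  > 27 ✓
1 4 12 9 0 → sum 26
4 12 9 0 12 → sum 37  > 27 ✓
12 9 0 12 3 → sum 36  > 27 ✓
15 windows satisfy the condition.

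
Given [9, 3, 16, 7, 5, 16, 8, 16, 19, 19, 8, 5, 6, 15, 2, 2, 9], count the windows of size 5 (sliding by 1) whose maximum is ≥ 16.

10

9 3 16 7 5 → max 16  ≥ 16 ✓
3 16 7 5 16 → max 16  ≥ 16 ✓
16 7 5 16 8 → max 16  ≥ 16 ✓
7 5 16 8 16 → max 16  ≥ 16 ✓
5 16 8 16 19 → max 19  ≥ 16 ✓
16 8 16 19 19 → max 19  ≥ 16 ✓
8 16 19 19 8 → max 19  ≥ 16 ✓
16 19 19 8 5 → max 19  ≥ 16 ✓
19 19 8 5 6 → max 19  ≥ 16 ✓
19 8 5 6 15 → max 19  ≥ 16 ✓
8 5 6 15 2 → max 15
5 6 15 2 2 → max 15
6 15 2 2 9 → max 15
10 windows satisfy the condition.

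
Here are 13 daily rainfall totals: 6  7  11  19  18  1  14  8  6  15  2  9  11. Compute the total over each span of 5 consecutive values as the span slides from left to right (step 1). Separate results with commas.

61, 56, 63, 60, 47, 44, 45, 40, 43

(6, 7, 11, 19, 18) → sum 61
(7, 11, 19, 18, 1) → sum 56
(11, 19, 18, 1, 14) → sum 63
(19, 18, 1, 14, 8) → sum 60
(18, 1, 14, 8, 6) → sum 47
(1, 14, 8, 6, 15) → sum 44
(14, 8, 6, 15, 2) → sum 45
(8, 6, 15, 2, 9) → sum 40
(6, 15, 2, 9, 11) → sum 43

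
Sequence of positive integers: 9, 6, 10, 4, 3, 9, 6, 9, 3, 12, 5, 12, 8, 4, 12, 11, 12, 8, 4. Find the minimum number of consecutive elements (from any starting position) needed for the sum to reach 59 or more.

add 9: running sum 9 < 59
add 6: running sum 15 < 59
add 10: running sum 25 < 59
add 4: running sum 29 < 59
add 3: running sum 32 < 59
add 9: running sum 41 < 59
add 6: running sum 47 < 59
add 9: running sum 56 < 59
end 8: [9, 6, 10, 4, 3, 9, 6, 9, 3] sum 59, len 9
end 9: [6, 10, 4, 3, 9, 6, 9, 3, 12] sum 62, len 9
end 10: [10, 4, 3, 9, 6, 9, 3, 12, 5] sum 61, len 9
end 11: [3, 9, 6, 9, 3, 12, 5, 12] sum 59, len 8
end 12: [9, 6, 9, 3, 12, 5, 12, 8] sum 64, len 8
end 13: [6, 9, 3, 12, 5, 12, 8, 4] sum 59, len 8
end 14: [9, 3, 12, 5, 12, 8, 4, 12] sum 65, len 8
end 15: [12, 5, 12, 8, 4, 12, 11] sum 64, len 7
end 16: [12, 8, 4, 12, 11, 12] sum 59, len 6
end 17: [12, 8, 4, 12, 11, 12, 8] sum 67, len 7
end 18: [8, 4, 12, 11, 12, 8, 4] sum 59, len 7
Shortest qualifying length: 6.

6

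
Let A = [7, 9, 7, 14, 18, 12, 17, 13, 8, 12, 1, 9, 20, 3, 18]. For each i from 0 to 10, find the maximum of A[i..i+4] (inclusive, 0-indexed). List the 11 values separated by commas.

Sliding a size-5 window across the 15 values:
[7, 9, 7, 14, 18] → max 18
[9, 7, 14, 18, 12] → max 18
[7, 14, 18, 12, 17] → max 18
[14, 18, 12, 17, 13] → max 18
[18, 12, 17, 13, 8] → max 18
[12, 17, 13, 8, 12] → max 17
[17, 13, 8, 12, 1] → max 17
[13, 8, 12, 1, 9] → max 13
[8, 12, 1, 9, 20] → max 20
[12, 1, 9, 20, 3] → max 20
[1, 9, 20, 3, 18] → max 20

18, 18, 18, 18, 18, 17, 17, 13, 20, 20, 20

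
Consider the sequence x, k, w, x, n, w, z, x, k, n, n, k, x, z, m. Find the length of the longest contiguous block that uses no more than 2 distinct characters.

4

add x: window [x] (1 distinct), len 1
add k: window [x, k] (2 distinct), len 2
add w: window [k, w] (2 distinct), len 2
add x: window [w, x] (2 distinct), len 2
add n: window [x, n] (2 distinct), len 2
add w: window [n, w] (2 distinct), len 2
add z: window [w, z] (2 distinct), len 2
add x: window [z, x] (2 distinct), len 2
add k: window [x, k] (2 distinct), len 2
add n: window [k, n] (2 distinct), len 2
add n: window [k, n, n] (2 distinct), len 3
add k: window [k, n, n, k] (2 distinct), len 4
add x: window [k, x] (2 distinct), len 2
add z: window [x, z] (2 distinct), len 2
add m: window [z, m] (2 distinct), len 2
Longest length with ≤2 distinct: 4.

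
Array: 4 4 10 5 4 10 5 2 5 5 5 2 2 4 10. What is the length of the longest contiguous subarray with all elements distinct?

4

add 4: [4] len 1
add 4 (repeat 4, move left end past it): [4] len 1
add 10: [4, 10] len 2
add 5: [4, 10, 5] len 3
add 4 (repeat 4, move left end past it): [10, 5, 4] len 3
add 10 (repeat 10, move left end past it): [5, 4, 10] len 3
add 5 (repeat 5, move left end past it): [4, 10, 5] len 3
add 2: [4, 10, 5, 2] len 4
add 5 (repeat 5, move left end past it): [2, 5] len 2
add 5 (repeat 5, move left end past it): [5] len 1
add 5 (repeat 5, move left end past it): [5] len 1
add 2: [5, 2] len 2
add 2 (repeat 2, move left end past it): [2] len 1
add 4: [2, 4] len 2
add 10: [2, 4, 10] len 3
Longest all-distinct length: 4.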